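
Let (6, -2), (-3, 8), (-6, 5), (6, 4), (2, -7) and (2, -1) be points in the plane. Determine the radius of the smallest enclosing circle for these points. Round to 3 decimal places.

The minimum enclosing circle of a finite set is fixed by two of the points (as a diameter) or three (as a circumcircle).
The farthest pair is (-3, 8)–(2, -7) with squared distance 250. The circle on this segment as diameter has centre (-0.5, 0.5) and r² = 250/4 = 62.5.
Check (6, -2): distance² to centre = 48.5 ≤ 62.5, so it lies inside.
All remaining points lie in this disk, and no smaller disk contains both endpoints, so this is the minimum enclosing circle.
r = √(62.5) ≈ 7.906.

7.906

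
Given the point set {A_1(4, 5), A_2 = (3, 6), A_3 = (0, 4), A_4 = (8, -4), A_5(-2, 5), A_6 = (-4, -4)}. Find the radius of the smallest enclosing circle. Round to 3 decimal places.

By Welzl's lemma the MEC is supported by two points (diametrically opposite) or three points (on a circumcircle).
The minimum enclosing circle is determined by three boundary points: A_4, A_5, A_6.
Their circumcentre is (2, -11/18) with r² = 15385/324.
The farthest remaining point A_2 is at distance² 14485/324 ≤ 15385/324.
r = √(15385/324) ≈ 6.891.

6.891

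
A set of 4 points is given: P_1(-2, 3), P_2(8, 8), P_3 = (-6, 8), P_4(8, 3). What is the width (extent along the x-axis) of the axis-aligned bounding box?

max x = 8, min x = -6, so width = 14.

14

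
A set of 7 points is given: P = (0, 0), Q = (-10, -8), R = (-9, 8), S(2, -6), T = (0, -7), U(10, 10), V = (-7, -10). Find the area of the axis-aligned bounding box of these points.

400

x ranges over [-10, 10], width 20.
y ranges over [-10, 10], height 20.
Area = 20 × 20 = 400.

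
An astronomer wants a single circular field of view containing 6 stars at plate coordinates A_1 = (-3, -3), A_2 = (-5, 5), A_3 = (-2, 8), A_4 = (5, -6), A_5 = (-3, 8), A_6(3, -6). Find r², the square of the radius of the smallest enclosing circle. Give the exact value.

The farthest pair is A_4–A_5 with squared distance 260. The circle on this segment as diameter has centre (1, 1) and r² = 260/4 = 65.
Check A_1: distance² to centre = 32 ≤ 65, so it lies inside.
All remaining points lie in this disk, and no smaller disk contains both endpoints, so this is the minimum enclosing circle.

65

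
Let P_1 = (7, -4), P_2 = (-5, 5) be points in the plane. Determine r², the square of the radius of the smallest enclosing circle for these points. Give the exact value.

The smallest circle enclosing two points has them as diameter endpoints.
Centre = midpoint = (1, 0.5); r² = |P_1P_2|²/4 = 225/4 = 56.25.

56.25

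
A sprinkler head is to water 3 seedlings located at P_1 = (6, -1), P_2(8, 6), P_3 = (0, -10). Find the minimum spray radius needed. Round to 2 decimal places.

Side lengths²: P_1P_2² = 53, P_1P_3² = 117, P_2P_3² = 320.
Since P_2P_3² = 320 ≥ 117 + 53 = 170, the angle opposite P_2P_3 is not acute, so the smallest enclosing circle has P_2P_3 as diameter.
Centre = midpoint of P_2P_3 = (4, -2), r² = 320/4 = 80.
r = √80 ≈ 8.94.

8.94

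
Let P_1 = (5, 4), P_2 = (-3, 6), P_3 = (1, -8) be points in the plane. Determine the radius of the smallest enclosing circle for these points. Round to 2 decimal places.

Side lengths²: P_1P_2² = 68, P_1P_3² = 160, P_2P_3² = 212.
Since P_2P_3² = 212 < 160 + 68 = 228, the triangle is acute, so the smallest enclosing circle is the circumcircle.
Circumcentre = (-6/13, -11/13), r² = 9010/169.
r = √(9010/169) ≈ 7.30.

7.30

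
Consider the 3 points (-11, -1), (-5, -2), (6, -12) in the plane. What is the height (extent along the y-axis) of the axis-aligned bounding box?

11

max y = -1, min y = -12, so height = 11.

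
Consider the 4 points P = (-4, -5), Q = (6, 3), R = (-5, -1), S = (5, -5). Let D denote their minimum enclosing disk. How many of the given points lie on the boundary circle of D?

By Welzl's lemma the MEC is supported by two points (diametrically opposite) or three points (on a circumcircle).
The farthest pair is P–Q with squared distance 164. The circle on this segment as diameter has centre (1, -1) and r² = 164/4 = 41.
Check R: distance² to centre = 36 ≤ 41, so it lies inside.
All remaining points lie in this disk, and no smaller disk contains both endpoints, so this is the minimum enclosing circle.
The points at distance exactly r from the centre are P, Q — 2 points.

2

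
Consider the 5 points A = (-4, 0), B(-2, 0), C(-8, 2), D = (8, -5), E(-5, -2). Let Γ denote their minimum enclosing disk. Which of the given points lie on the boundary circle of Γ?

The minimum enclosing circle of a finite set is fixed by two of the points (as a diameter) or three (as a circumcircle).
The farthest pair is C–D with squared distance 305. The circle on this segment as diameter has centre (0, -1.5) and r² = 305/4 = 76.25.
Check A: distance² to centre = 18.25 ≤ 76.25, so it lies inside.
All remaining points lie in this disk, and no smaller disk contains both endpoints, so this is the minimum enclosing circle.
The points at distance exactly r from the centre are C, D — 2 points.

C, D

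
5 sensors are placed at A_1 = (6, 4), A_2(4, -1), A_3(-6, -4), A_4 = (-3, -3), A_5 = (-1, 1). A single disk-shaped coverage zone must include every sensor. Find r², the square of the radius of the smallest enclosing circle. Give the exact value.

52

A smallest enclosing disk is always determined by at most three of the input points on its boundary.
The farthest pair is A_1–A_3 with squared distance 208. The circle on this segment as diameter has centre (0, 0) and r² = 208/4 = 52.
Check A_2: distance² to centre = 17 ≤ 52, so it lies inside.
All remaining points lie in this disk, and no smaller disk contains both endpoints, so this is the minimum enclosing circle.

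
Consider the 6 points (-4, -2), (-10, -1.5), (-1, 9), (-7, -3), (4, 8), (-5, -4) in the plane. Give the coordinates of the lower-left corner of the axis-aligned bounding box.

(-10, -4)

x-range [-10, 4], y-range [-4, 9].
The lower-left corner is (-10, -4).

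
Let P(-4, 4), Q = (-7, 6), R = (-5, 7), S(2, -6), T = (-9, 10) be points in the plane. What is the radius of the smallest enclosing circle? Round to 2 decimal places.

A smallest enclosing disk is always determined by at most three of the input points on its boundary.
The farthest pair is S–T with squared distance 377. The circle on this segment as diameter has centre (-3.5, 2) and r² = 377/4 = 94.25.
Check P: distance² to centre = 4.25 ≤ 94.25, so it lies inside.
All remaining points lie in this disk, and no smaller disk contains both endpoints, so this is the minimum enclosing circle.
r = √(94.25) ≈ 9.71.

9.71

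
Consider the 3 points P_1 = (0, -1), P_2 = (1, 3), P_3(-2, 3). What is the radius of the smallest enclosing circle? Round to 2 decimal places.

Side lengths²: P_1P_2² = 17, P_1P_3² = 20, P_2P_3² = 9.
Since P_1P_3² = 20 < 17 + 9 = 26, the triangle is acute, so the smallest enclosing circle is the circumcircle.
Circumcentre = (-0.5, 1.25), r² = 5.3125.
r = √(5.3125) ≈ 2.30.

2.30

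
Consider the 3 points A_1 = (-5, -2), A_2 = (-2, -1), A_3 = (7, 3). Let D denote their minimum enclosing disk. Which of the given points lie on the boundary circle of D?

A_1, A_3

Side lengths²: A_1A_2² = 10, A_1A_3² = 169, A_2A_3² = 97.
Since A_1A_3² = 169 ≥ 97 + 10 = 107, the angle opposite A_1A_3 is not acute, so the smallest enclosing circle has A_1A_3 as diameter.
Centre = midpoint of A_1A_3 = (1, 0.5), r² = 169/4 = 42.25.
The points at distance exactly r from the centre are A_1, A_3 — 2 points.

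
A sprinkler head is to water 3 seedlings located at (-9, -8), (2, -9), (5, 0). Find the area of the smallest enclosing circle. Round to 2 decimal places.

204.20

Call the three points A, B, C in the order given.
Side lengths²: AB² = 122, AC² = 260, BC² = 90.
Since AC² = 260 ≥ 122 + 90 = 212, the angle opposite AC is not acute, so the smallest enclosing circle has AC as diameter.
Centre = midpoint of AC = (-2, -4), r² = 260/4 = 65.
Area = π·r² = π·65 ≈ 204.20.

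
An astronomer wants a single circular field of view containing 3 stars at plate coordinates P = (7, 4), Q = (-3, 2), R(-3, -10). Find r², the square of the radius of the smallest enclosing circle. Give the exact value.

74

Side lengths²: PQ² = 104, PR² = 296, QR² = 144.
Since PR² = 296 ≥ 144 + 104 = 248, the angle opposite PR is not acute, so the smallest enclosing circle has PR as diameter.
Centre = midpoint of PR = (2, -3), r² = 296/4 = 74.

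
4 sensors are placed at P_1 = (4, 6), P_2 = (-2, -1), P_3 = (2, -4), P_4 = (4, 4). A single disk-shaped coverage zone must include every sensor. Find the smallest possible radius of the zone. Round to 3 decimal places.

5.110

By Welzl's lemma the MEC is supported by two points (diametrically opposite) or three points (on a circumcircle).
The minimum enclosing circle is determined by three boundary points: P_1, P_2, P_3.
Their circumcentre is (123/46, 49/46) with r² = 27625/1058.
The farthest remaining point P_4 is at distance² 10973/1058 ≤ 27625/1058.
r = √(27625/1058) ≈ 5.110.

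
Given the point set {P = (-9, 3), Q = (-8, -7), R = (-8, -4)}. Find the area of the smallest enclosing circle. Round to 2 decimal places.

79.33

Side lengths²: PQ² = 101, PR² = 50, QR² = 9.
Since PQ² = 101 ≥ 50 + 9 = 59, the angle opposite PQ is not acute, so the smallest enclosing circle has PQ as diameter.
Centre = midpoint of PQ = (-8.5, -2), r² = 101/4 = 25.25.
Area = π·r² = π·25.25 ≈ 79.33.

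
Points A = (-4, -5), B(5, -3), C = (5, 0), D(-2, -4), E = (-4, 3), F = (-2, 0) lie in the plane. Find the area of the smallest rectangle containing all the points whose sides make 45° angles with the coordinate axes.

In coordinates u = x + y, v = x − y the rectangle is axis-aligned; the map (x,y)→(u,v) scales areas by 2.
u-values: -9, 2, 5, -6, -1, -2; range = 5 − (-9) = 14.
v-values: 1, 8, 5, 2, -7, -2; range = 8 − (-7) = 15.
Area = (14 × 15) / 2 = 105.

105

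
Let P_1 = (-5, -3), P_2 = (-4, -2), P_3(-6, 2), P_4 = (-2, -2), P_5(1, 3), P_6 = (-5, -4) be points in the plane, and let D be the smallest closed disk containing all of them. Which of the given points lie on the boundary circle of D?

P_3, P_5, P_6

A smallest enclosing disk is always determined by at most three of the input points on its boundary.
The minimum enclosing circle is determined by three boundary points: P_3, P_5, P_6.
Their circumcentre is (-179/86, -37/86) with r² = 78625/3698.
The farthest remaining point P_1 is at distance² 55921/3698 ≤ 78625/3698.
The points at distance exactly r from the centre are P_3, P_5, P_6 — 3 points.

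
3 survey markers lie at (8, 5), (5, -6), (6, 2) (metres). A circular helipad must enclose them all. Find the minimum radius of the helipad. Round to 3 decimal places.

5.701

Call the three points A, B, C in the order given.
Side lengths²: AB² = 130, AC² = 13, BC² = 65.
Since AB² = 130 ≥ 65 + 13 = 78, the angle opposite AB is not acute, so the smallest enclosing circle has AB as diameter.
Centre = midpoint of AB = (6.5, -0.5), r² = 130/4 = 32.5.
r = √(32.5) ≈ 5.701.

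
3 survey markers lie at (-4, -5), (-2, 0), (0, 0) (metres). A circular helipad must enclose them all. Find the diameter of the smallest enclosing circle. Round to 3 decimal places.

6.403

Call the three points A, B, C in the order given.
Side lengths²: AB² = 29, AC² = 41, BC² = 4.
Since AC² = 41 ≥ 29 + 4 = 33, the angle opposite AC is not acute, so the smallest enclosing circle has AC as diameter.
Centre = midpoint of AC = (-2, -2.5), r² = 41/4 = 10.25.
Diameter = 2r = 2√(10.25) ≈ 6.403.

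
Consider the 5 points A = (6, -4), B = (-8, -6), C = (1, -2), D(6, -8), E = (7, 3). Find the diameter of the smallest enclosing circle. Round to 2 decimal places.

17.52

By Welzl's lemma the MEC is supported by two points (diametrically opposite) or three points (on a circumcircle).
The minimum enclosing circle is determined by three boundary points: B, D, E.
Their circumcentre is (-7/26, -49/26) with r² = 25925/338.
The farthest remaining point A is at distance² 14797/338 ≤ 25925/338.
Diameter = 2r = 2√(25925/338) ≈ 17.52.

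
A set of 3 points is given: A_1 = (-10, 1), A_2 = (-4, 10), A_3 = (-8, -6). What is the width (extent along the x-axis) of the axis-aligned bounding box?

6

max x = -4, min x = -10, so width = 6.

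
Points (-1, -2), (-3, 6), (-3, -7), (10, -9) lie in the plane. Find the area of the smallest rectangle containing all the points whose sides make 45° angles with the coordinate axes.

182

In coordinates u = x + y, v = x − y the rectangle is axis-aligned; the map (x,y)→(u,v) scales areas by 2.
u-values: -3, 3, -10, 1; range = 3 − (-10) = 13.
v-values: 1, -9, 4, 19; range = 19 − (-9) = 28.
Area = (13 × 28) / 2 = 182.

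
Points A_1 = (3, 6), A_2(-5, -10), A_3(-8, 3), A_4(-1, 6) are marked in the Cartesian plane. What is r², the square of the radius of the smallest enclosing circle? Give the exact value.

80

A smallest enclosing disk is always determined by at most three of the input points on its boundary.
The farthest pair is A_1–A_2 with squared distance 320. The circle on this segment as diameter has centre (-1, -2) and r² = 320/4 = 80.
Check A_3: distance² to centre = 74 ≤ 80, so it lies inside.
All remaining points lie in this disk, and no smaller disk contains both endpoints, so this is the minimum enclosing circle.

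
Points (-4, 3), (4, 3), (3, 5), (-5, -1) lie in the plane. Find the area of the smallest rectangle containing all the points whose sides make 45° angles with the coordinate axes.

In coordinates u = x + y, v = x − y the rectangle is axis-aligned; the map (x,y)→(u,v) scales areas by 2.
u-values: -1, 7, 8, -6; range = 8 − (-6) = 14.
v-values: -7, 1, -2, -4; range = 1 − (-7) = 8.
Area = (14 × 8) / 2 = 56.

56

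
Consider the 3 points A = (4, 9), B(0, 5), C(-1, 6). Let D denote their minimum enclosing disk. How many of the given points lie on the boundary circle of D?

Side lengths²: AB² = 32, AC² = 34, BC² = 2.
Since AC² = 34 ≥ 32 + 2 = 34, the angle opposite AC is not acute, so the smallest enclosing circle has AC as diameter.
Centre = midpoint of AC = (1.5, 7.5), r² = 34/4 = 8.5.
The points at distance exactly r from the centre are A, B, C — 3 points.

3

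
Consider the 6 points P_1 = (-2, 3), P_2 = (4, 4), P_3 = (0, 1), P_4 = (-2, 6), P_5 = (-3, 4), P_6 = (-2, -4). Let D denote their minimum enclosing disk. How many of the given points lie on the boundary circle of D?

3

The minimum enclosing circle is determined by three boundary points: P_2, P_4, P_6.
Their circumcentre is (-1/3, 1) with r² = 250/9.
The farthest remaining point P_5 is at distance² 145/9 ≤ 250/9.
The points at distance exactly r from the centre are P_2, P_4, P_6 — 3 points.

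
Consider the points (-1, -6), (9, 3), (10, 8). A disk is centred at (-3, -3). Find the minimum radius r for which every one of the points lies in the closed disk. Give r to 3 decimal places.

17.029

The required radius is the distance from (-3, -3) to the farthest point.
Squared distances: 13, 180, 290.
Maximum is 290, attained at (10, 8).
r = √290 ≈ 17.029.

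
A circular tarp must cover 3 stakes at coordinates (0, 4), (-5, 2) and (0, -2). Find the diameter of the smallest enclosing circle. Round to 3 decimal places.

Call the three points A, B, C in the order given.
Side lengths²: AB² = 29, AC² = 36, BC² = 41.
Since BC² = 41 < 36 + 29 = 65, the triangle is acute, so the smallest enclosing circle is the circumcircle.
Circumcentre = (-1.7, 1), r² = 11.89.
Diameter = 2r = 2√(11.89) ≈ 6.896.

6.896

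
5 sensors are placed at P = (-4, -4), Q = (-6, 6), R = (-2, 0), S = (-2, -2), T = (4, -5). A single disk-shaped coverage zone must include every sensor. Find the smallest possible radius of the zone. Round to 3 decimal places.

7.433

By Welzl's lemma the MEC is supported by two points (diametrically opposite) or three points (on a circumcircle).
The farthest pair is Q–T with squared distance 221. The circle on this segment as diameter has centre (-1, 0.5) and r² = 221/4 = 55.25.
Check P: distance² to centre = 29.25 ≤ 55.25, so it lies inside.
All remaining points lie in this disk, and no smaller disk contains both endpoints, so this is the minimum enclosing circle.
r = √(55.25) ≈ 7.433.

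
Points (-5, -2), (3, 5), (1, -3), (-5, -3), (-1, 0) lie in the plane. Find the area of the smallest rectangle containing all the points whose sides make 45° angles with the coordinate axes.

In coordinates u = x + y, v = x − y the rectangle is axis-aligned; the map (x,y)→(u,v) scales areas by 2.
u-values: -7, 8, -2, -8, -1; range = 8 − (-8) = 16.
v-values: -3, -2, 4, -2, -1; range = 4 − (-3) = 7.
Area = (16 × 7) / 2 = 56.

56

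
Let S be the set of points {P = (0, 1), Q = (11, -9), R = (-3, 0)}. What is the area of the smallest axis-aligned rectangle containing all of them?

140

x ranges over [-3, 11], width 14.
y ranges over [-9, 1], height 10.
Area = 14 × 10 = 140.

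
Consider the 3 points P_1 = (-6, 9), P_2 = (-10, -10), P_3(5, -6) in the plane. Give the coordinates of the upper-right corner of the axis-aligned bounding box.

x-range [-10, 5], y-range [-10, 9].
The upper-right corner is (5, 9).

(5, 9)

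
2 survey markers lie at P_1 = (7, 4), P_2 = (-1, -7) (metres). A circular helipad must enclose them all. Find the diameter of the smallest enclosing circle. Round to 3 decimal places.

The smallest circle enclosing two points has them as diameter endpoints.
Centre = midpoint = (3, -1.5); r² = |P_1P_2|²/4 = 185/4 = 46.25.
Diameter = 2r = 2√(46.25) ≈ 13.601.

13.601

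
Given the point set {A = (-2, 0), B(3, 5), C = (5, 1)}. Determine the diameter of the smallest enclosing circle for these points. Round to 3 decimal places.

Side lengths²: AB² = 50, AC² = 50, BC² = 20.
Since AC² = 50 < 50 + 20 = 70, the triangle is acute, so the smallest enclosing circle is the circumcircle.
Circumcentre = (4/3, 5/3), r² = 125/9.
Diameter = 2r = 2√(125/9) ≈ 7.454.

7.454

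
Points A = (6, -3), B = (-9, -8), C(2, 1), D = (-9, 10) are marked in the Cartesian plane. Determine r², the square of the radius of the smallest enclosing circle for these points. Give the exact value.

985/9

A smallest enclosing disk is always determined by at most three of the input points on its boundary.
The minimum enclosing circle is determined by three boundary points: A, B, D.
Their circumcentre is (-11/3, 1) with r² = 985/9.
The farthest remaining point C is at distance² 289/9 ≤ 985/9.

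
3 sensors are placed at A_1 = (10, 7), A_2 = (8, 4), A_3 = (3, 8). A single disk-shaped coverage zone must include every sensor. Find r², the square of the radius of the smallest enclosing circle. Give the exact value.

Side lengths²: A_1A_2² = 13, A_1A_3² = 50, A_2A_3² = 41.
Since A_1A_3² = 50 < 41 + 13 = 54, the triangle is acute, so the smallest enclosing circle is the circumcircle.
Circumcentre = (297/46, 331/46), r² = 13325/1058.

13325/1058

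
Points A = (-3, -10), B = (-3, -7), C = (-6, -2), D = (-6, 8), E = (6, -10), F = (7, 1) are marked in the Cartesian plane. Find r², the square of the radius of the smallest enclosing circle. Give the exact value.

By Welzl's lemma the MEC is supported by two points (diametrically opposite) or three points (on a circumcircle).
The farthest pair is D–E with squared distance 468. The circle on this segment as diameter has centre (0, -1) and r² = 468/4 = 117.
Check A: distance² to centre = 90 ≤ 117, so it lies inside.
All remaining points lie in this disk, and no smaller disk contains both endpoints, so this is the minimum enclosing circle.

117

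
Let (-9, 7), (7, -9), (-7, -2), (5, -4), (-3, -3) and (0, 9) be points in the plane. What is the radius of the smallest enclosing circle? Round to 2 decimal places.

The farthest pair is (-9, 7)–(7, -9) with squared distance 512. The circle on this segment as diameter has centre (-1, -1) and r² = 512/4 = 128.
Check (-7, -2): distance² to centre = 37 ≤ 128, so it lies inside.
All remaining points lie in this disk, and no smaller disk contains both endpoints, so this is the minimum enclosing circle.
r = √128 ≈ 11.31.

11.31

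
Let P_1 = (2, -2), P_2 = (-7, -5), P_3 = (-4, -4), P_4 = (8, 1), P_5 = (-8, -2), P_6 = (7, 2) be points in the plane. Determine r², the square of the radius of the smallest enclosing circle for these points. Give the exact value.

By Welzl's lemma the MEC is supported by two points (diametrically opposite) or three points (on a circumcircle).
The minimum enclosing circle is determined by three boundary points: P_2, P_4, P_5.
Their circumcentre is (3/34, -33/34) with r² = 38425/578.
The farthest remaining point P_6 is at distance² 32713/578 ≤ 38425/578.

38425/578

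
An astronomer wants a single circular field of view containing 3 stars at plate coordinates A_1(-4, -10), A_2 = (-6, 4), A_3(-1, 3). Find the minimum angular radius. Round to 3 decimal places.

7.074

Side lengths²: A_1A_2² = 200, A_1A_3² = 178, A_2A_3² = 26.
Since A_1A_2² = 200 < 178 + 26 = 204, the triangle is acute, so the smallest enclosing circle is the circumcircle.
Circumcentre = (-163/34, -101/34), r² = 28925/578.
r = √(28925/578) ≈ 7.074.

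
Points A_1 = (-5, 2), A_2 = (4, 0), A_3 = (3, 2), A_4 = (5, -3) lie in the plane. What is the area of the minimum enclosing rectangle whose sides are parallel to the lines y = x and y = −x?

60

In coordinates u = x + y, v = x − y the rectangle is axis-aligned; the map (x,y)→(u,v) scales areas by 2.
u-values: -3, 4, 5, 2; range = 5 − (-3) = 8.
v-values: -7, 4, 1, 8; range = 8 − (-7) = 15.
Area = (8 × 15) / 2 = 60.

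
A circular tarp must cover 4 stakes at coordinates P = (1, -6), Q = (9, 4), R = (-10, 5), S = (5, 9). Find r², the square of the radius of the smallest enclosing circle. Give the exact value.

7421/81

A smallest enclosing disk is always determined by at most three of the input points on its boundary.
The minimum enclosing circle is determined by three boundary points: P, Q, R.
Their circumcentre is (-5/9, 31/9) with r² = 7421/81.
The farthest remaining point S is at distance² 5000/81 ≤ 7421/81.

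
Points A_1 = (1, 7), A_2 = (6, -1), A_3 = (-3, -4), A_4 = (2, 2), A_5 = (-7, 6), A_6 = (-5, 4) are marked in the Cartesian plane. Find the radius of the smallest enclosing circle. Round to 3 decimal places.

7.382

By Welzl's lemma the MEC is supported by two points (diametrically opposite) or three points (on a circumcircle).
The farthest pair is A_2–A_5 with squared distance 218. The circle on this segment as diameter has centre (-0.5, 2.5) and r² = 218/4 = 54.5.
Check A_1: distance² to centre = 22.5 ≤ 54.5, so it lies inside.
All remaining points lie in this disk, and no smaller disk contains both endpoints, so this is the minimum enclosing circle.
r = √(54.5) ≈ 7.382.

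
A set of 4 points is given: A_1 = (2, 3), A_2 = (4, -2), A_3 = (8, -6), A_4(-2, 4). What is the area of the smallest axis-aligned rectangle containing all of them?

x ranges over [-2, 8], width 10.
y ranges over [-6, 4], height 10.
Area = 10 × 10 = 100.

100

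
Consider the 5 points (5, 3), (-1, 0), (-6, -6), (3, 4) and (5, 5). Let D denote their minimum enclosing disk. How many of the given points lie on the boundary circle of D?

The farthest pair is (-6, -6)–(5, 5) with squared distance 242. The circle on this segment as diameter has centre (-0.5, -0.5) and r² = 242/4 = 60.5.
Check (5, 3): distance² to centre = 42.5 ≤ 60.5, so it lies inside.
All remaining points lie in this disk, and no smaller disk contains both endpoints, so this is the minimum enclosing circle.
The points at distance exactly r from the centre are (-6, -6), (5, 5) — 2 points.

2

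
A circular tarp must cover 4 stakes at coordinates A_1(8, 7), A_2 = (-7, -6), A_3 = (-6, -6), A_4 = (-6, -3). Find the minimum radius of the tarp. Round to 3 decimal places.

9.925

The minimum enclosing circle of a finite set is fixed by two of the points (as a diameter) or three (as a circumcircle).
The farthest pair is A_1–A_2 with squared distance 394. The circle on this segment as diameter has centre (0.5, 0.5) and r² = 394/4 = 98.5.
Check A_3: distance² to centre = 84.5 ≤ 98.5, so it lies inside.
All remaining points lie in this disk, and no smaller disk contains both endpoints, so this is the minimum enclosing circle.
r = √(98.5) ≈ 9.925.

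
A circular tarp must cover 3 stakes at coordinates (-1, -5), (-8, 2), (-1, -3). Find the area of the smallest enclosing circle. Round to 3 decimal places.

Call the three points A, B, C in the order given.
Side lengths²: AB² = 98, AC² = 4, BC² = 74.
Since AB² = 98 ≥ 74 + 4 = 78, the angle opposite AB is not acute, so the smallest enclosing circle has AB as diameter.
Centre = midpoint of AB = (-4.5, -1.5), r² = 98/4 = 24.5.
Area = π·r² = π·24.5 ≈ 76.969.

76.969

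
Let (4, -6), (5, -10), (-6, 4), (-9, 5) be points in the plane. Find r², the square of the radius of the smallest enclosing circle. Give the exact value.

105.25

The farthest pair is (5, -10)–(-9, 5) with squared distance 421. The circle on this segment as diameter has centre (-2, -2.5) and r² = 421/4 = 105.25.
Check (4, -6): distance² to centre = 48.25 ≤ 105.25, so it lies inside.
All remaining points lie in this disk, and no smaller disk contains both endpoints, so this is the minimum enclosing circle.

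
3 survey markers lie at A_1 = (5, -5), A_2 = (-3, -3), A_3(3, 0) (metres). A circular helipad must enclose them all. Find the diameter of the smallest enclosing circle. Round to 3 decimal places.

8.275

Side lengths²: A_1A_2² = 68, A_1A_3² = 29, A_2A_3² = 45.
Since A_1A_2² = 68 < 45 + 29 = 74, the triangle is acute, so the smallest enclosing circle is the circumcircle.
Circumcentre = (13/12, -11/3), r² = 2465/144.
Diameter = 2r = 2√(2465/144) ≈ 8.275.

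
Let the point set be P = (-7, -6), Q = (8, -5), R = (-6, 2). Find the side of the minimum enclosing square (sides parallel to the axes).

The bounding box has width 15 and height 8.
An axis-aligned square enclosing the set must have side ≥ max(width, height).
So the minimum side is max(15, 8) = 15.

15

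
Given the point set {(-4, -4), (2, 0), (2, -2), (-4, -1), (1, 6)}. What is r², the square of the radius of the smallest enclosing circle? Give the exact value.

The farthest pair is (-4, -4)–(1, 6) with squared distance 125. The circle on this segment as diameter has centre (-1.5, 1) and r² = 125/4 = 31.25.
Check (2, 0): distance² to centre = 13.25 ≤ 31.25, so it lies inside.
All remaining points lie in this disk, and no smaller disk contains both endpoints, so this is the minimum enclosing circle.

31.25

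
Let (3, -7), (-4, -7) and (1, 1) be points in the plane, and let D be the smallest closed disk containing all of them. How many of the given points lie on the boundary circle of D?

Call the three points A, B, C in the order given.
Side lengths²: AB² = 49, AC² = 68, BC² = 89.
Since BC² = 89 < 68 + 49 = 117, the triangle is acute, so the smallest enclosing circle is the circumcircle.
Circumcentre = (-0.5, -3.625), r² = 23.640625.
The points at distance exactly r from the centre are (3, -7), (-4, -7), (1, 1) — 3 points.

3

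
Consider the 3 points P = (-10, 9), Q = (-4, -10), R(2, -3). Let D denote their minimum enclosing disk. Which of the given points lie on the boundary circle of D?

Side lengths²: PQ² = 397, PR² = 288, QR² = 85.
Since PQ² = 397 ≥ 288 + 85 = 373, the angle opposite PQ is not acute, so the smallest enclosing circle has PQ as diameter.
Centre = midpoint of PQ = (-7, -0.5), r² = 397/4 = 99.25.
The points at distance exactly r from the centre are P, Q — 2 points.

P, Q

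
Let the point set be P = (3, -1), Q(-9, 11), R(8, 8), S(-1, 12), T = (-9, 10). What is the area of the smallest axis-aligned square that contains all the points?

289

The bounding box has width 17 and height 13.
An axis-aligned square enclosing the set must have side ≥ max(width, height).
So the minimum side is max(17, 13) = 17.
Area = 17² = 289.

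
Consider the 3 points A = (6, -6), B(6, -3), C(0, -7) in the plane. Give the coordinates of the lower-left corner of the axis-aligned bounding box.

(0, -7)

x-range [0, 6], y-range [-7, -3].
The lower-left corner is (0, -7).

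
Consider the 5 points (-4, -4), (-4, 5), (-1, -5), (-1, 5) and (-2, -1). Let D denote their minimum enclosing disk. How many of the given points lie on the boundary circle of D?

A smallest enclosing disk is always determined by at most three of the input points on its boundary.
The farthest pair is (-4, 5)–(-1, -5) with squared distance 109. The circle on this segment as diameter has centre (-2.5, 0) and r² = 109/4 = 27.25.
Check (-4, -4): distance² to centre = 18.25 ≤ 27.25, so it lies inside.
All remaining points lie in this disk, and no smaller disk contains both endpoints, so this is the minimum enclosing circle.
The points at distance exactly r from the centre are (-4, 5), (-1, -5), (-1, 5) — 3 points.

3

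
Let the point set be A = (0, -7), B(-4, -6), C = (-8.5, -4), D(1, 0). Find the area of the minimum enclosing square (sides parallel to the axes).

90.25

The bounding box has width 9.5 and height 7.
An axis-aligned square enclosing the set must have side ≥ max(width, height).
So the minimum side is max(9.5, 7) = 9.5.
Area = 9.5² = 90.25.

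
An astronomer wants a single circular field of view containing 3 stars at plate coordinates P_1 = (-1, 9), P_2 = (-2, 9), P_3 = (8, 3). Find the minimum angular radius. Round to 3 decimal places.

Side lengths²: P_1P_2² = 1, P_1P_3² = 117, P_2P_3² = 136.
Since P_2P_3² = 136 ≥ 117 + 1 = 118, the angle opposite P_2P_3 is not acute, so the smallest enclosing circle has P_2P_3 as diameter.
Centre = midpoint of P_2P_3 = (3, 6), r² = 136/4 = 34.
r = √34 ≈ 5.831.

5.831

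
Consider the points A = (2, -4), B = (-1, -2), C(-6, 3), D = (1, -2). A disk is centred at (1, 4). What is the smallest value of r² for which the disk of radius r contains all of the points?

The required radius is the distance from (1, 4) to the farthest point.
Squared distances: 65, 40, 50, 36.
Maximum is 65, attained at A.

65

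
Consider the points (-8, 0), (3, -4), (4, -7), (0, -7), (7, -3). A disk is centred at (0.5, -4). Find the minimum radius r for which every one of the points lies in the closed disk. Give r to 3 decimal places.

9.394

The required radius is the distance from (0.5, -4) to the farthest point.
Squared distances: 88.25, 6.25, 21.25, 9.25, 43.25.
Maximum is 88.25, attained at (-8, 0).
r = √(88.25) ≈ 9.394.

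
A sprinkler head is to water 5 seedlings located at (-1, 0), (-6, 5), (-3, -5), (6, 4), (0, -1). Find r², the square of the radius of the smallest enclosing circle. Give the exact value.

By Welzl's lemma the MEC is supported by two points (diametrically opposite) or three points (on a circumcircle).
The minimum enclosing circle is determined by three boundary points: (-6, 5), (-3, -5), (6, 4).
Their circumcentre is (-7/26, 33/26) with r² = 15805/338.
The farthest remaining point (0, -1) is at distance² 1765/338 ≤ 15805/338.

15805/338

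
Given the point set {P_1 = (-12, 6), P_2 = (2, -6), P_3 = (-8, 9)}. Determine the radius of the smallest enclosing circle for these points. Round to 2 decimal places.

9.23

Side lengths²: P_1P_2² = 340, P_1P_3² = 25, P_2P_3² = 325.
Since P_1P_2² = 340 < 325 + 25 = 350, the triangle is acute, so the smallest enclosing circle is the circumcircle.
Circumcentre = (-14/3, 7/18), r² = 27625/324.
r = √(27625/324) ≈ 9.23.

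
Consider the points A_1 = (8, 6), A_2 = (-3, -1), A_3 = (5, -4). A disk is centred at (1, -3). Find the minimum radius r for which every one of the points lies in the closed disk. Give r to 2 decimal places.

The required radius is the distance from (1, -3) to the farthest point.
Squared distances: 130, 20, 17.
Maximum is 130, attained at A_1.
r = √130 ≈ 11.40.

11.40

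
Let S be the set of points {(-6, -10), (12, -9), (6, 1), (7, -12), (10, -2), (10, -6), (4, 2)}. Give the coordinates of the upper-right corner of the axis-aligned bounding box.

x-range [-6, 12], y-range [-12, 2].
The upper-right corner is (12, 2).

(12, 2)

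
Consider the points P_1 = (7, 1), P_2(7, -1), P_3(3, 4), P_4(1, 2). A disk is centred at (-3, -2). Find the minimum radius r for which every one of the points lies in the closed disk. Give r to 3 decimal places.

The required radius is the distance from (-3, -2) to the farthest point.
Squared distances: 109, 101, 72, 32.
Maximum is 109, attained at P_1.
r = √109 ≈ 10.440.

10.440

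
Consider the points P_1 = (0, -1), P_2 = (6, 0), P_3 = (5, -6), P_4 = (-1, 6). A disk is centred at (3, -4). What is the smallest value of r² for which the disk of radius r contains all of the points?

116

The required radius is the distance from (3, -4) to the farthest point.
Squared distances: 18, 25, 8, 116.
Maximum is 116, attained at P_4.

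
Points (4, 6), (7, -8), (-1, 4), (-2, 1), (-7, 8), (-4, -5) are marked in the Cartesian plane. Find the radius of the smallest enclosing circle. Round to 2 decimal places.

10.63

By Welzl's lemma the MEC is supported by two points (diametrically opposite) or three points (on a circumcircle).
The farthest pair is (7, -8)–(-7, 8) with squared distance 452. The circle on this segment as diameter has centre (0, 0) and r² = 452/4 = 113.
Check (4, 6): distance² to centre = 52 ≤ 113, so it lies inside.
All remaining points lie in this disk, and no smaller disk contains both endpoints, so this is the minimum enclosing circle.
r = √113 ≈ 10.63.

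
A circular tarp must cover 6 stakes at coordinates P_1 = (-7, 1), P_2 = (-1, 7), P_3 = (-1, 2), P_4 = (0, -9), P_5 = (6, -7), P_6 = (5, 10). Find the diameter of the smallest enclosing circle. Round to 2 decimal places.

19.65

A smallest enclosing disk is always determined by at most three of the input points on its boundary.
The farthest pair is P_4–P_6 with squared distance 386. The circle on this segment as diameter has centre (2.5, 0.5) and r² = 386/4 = 96.5.
Check P_1: distance² to centre = 90.5 ≤ 96.5, so it lies inside.
All remaining points lie in this disk, and no smaller disk contains both endpoints, so this is the minimum enclosing circle.
Diameter = 2r = 2√(96.5) ≈ 19.65.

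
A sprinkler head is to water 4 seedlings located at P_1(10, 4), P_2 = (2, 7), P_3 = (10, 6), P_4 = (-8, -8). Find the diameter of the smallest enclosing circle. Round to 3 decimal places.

22.804

By Welzl's lemma the MEC is supported by two points (diametrically opposite) or three points (on a circumcircle).
The farthest pair is P_3–P_4 with squared distance 520. The circle on this segment as diameter has centre (1, -1) and r² = 520/4 = 130.
Check P_1: distance² to centre = 106 ≤ 130, so it lies inside.
All remaining points lie in this disk, and no smaller disk contains both endpoints, so this is the minimum enclosing circle.
Diameter = 2r = 2√130 ≈ 22.804.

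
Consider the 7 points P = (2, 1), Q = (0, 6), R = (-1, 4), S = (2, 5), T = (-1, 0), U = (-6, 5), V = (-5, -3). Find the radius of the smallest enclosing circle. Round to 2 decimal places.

The minimum enclosing circle of a finite set is fixed by two of the points (as a diameter) or three (as a circumcircle).
The minimum enclosing circle is determined by three boundary points: S, U, V.
Their circumcentre is (-2, 1.4375) with r² = 28.69140625.
The farthest remaining point Q is at distance² 24.81640625 ≤ 28.69140625.
r = √(28.69140625) ≈ 5.36.

5.36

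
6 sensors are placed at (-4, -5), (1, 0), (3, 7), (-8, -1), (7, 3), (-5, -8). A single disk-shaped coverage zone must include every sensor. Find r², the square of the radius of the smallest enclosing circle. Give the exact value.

The minimum enclosing circle is determined by three boundary points: (3, 7), (7, 3), (-5, -8).
Their circumcentre is (-31/46, -31/46) with r² = 76585/1058.
The farthest remaining point (-8, -1) is at distance² 56897/1058 ≤ 76585/1058.

76585/1058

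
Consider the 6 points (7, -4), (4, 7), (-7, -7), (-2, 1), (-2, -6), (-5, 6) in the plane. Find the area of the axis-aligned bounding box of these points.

196

x ranges over [-7, 7], width 14.
y ranges over [-7, 7], height 14.
Area = 14 × 14 = 196.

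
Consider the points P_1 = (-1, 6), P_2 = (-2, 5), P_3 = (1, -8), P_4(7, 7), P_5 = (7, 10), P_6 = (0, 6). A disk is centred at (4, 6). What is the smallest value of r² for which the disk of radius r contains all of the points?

205

The required radius is the distance from (4, 6) to the farthest point.
Squared distances: 25, 37, 205, 10, 25, 16.
Maximum is 205, attained at P_3.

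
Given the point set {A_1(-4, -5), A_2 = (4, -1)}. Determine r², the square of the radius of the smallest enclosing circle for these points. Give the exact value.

20

The smallest circle enclosing two points has them as diameter endpoints.
Centre = midpoint = (0, -3); r² = |A_1A_2|²/4 = 80/4 = 20.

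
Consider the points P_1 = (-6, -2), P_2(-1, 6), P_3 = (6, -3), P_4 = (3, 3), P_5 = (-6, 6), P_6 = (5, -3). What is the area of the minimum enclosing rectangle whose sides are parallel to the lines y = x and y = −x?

147

In coordinates u = x + y, v = x − y the rectangle is axis-aligned; the map (x,y)→(u,v) scales areas by 2.
u-values: -8, 5, 3, 6, 0, 2; range = 6 − (-8) = 14.
v-values: -4, -7, 9, 0, -12, 8; range = 9 − (-12) = 21.
Area = (14 × 21) / 2 = 147.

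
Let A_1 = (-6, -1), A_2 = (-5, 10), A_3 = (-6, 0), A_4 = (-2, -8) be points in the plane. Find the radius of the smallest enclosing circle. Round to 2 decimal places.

9.12

A smallest enclosing disk is always determined by at most three of the input points on its boundary.
The farthest pair is A_2–A_4 with squared distance 333. The circle on this segment as diameter has centre (-3.5, 1) and r² = 333/4 = 83.25.
Check A_1: distance² to centre = 10.25 ≤ 83.25, so it lies inside.
All remaining points lie in this disk, and no smaller disk contains both endpoints, so this is the minimum enclosing circle.
r = √(83.25) ≈ 9.12.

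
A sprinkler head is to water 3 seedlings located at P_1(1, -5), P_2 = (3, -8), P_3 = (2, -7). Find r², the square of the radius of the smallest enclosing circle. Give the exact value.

3.25

Side lengths²: P_1P_2² = 13, P_1P_3² = 5, P_2P_3² = 2.
Since P_1P_2² = 13 ≥ 5 + 2 = 7, the angle opposite P_1P_2 is not acute, so the smallest enclosing circle has P_1P_2 as diameter.
Centre = midpoint of P_1P_2 = (2, -6.5), r² = 13/4 = 3.25.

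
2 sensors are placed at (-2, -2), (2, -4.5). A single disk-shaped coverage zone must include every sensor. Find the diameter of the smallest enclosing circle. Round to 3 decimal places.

The smallest circle enclosing two points has them as diameter endpoints.
Centre = midpoint = (0, -3.25); r² = |(-2, -2)−(2, -4.5)|²/4 = 22.25/4 = 5.5625.
Diameter = 2r = 2√(5.5625) ≈ 4.717.

4.717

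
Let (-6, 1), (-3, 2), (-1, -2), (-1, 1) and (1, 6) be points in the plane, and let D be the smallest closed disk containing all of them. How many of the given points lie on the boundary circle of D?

3

A smallest enclosing disk is always determined by at most three of the input points on its boundary.
The minimum enclosing circle is determined by three boundary points: (-6, 1), (-1, -2), (1, 6).
Their circumcentre is (-40/23, 56/23) with r² = 10693/529.
The farthest remaining point (-1, 1) is at distance² 1378/529 ≤ 10693/529.
The points at distance exactly r from the centre are (-6, 1), (-1, -2), (1, 6) — 3 points.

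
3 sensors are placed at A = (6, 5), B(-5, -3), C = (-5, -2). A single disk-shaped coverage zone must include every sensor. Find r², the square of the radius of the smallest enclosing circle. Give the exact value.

46.25

Side lengths²: AB² = 185, AC² = 170, BC² = 1.
Since AB² = 185 ≥ 170 + 1 = 171, the angle opposite AB is not acute, so the smallest enclosing circle has AB as diameter.
Centre = midpoint of AB = (0.5, 1), r² = 185/4 = 46.25.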